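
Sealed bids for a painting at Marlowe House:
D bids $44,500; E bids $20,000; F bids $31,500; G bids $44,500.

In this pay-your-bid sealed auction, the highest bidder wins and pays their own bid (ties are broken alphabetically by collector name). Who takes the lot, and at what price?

Rule: the highest bidder wins and pays their own bid.
Sorting bids: 44,500 (D) > 44,500 (G) > 31,500 (F) > 20,000 (E)
D and G tie at $44,500; tie-break gives it to D.
D is highest → pays own bid, $44,500.

D pays $44,500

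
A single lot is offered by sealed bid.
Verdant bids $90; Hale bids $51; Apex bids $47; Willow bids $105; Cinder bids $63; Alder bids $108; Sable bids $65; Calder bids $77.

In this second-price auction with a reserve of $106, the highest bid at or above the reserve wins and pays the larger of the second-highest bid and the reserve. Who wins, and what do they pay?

Alder pays $106

Bids ranked: 108 (Alder) > 105 (Willow) > 90 (Verdant) > 77 (Calder) > 65 (Sable) > 63 (Cinder) > …
Highest eligible bid: Alder at $108.
Second-highest bid $105 is below the reserve $106, so the reserve binds → payment $106.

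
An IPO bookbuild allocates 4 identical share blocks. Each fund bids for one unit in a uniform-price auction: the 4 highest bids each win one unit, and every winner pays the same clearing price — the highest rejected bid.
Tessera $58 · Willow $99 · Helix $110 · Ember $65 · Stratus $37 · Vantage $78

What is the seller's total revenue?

Ordering the bids: 110 (Helix), 99 (Willow), 78 (Vantage), 65 (Ember), 58 (Tessera), 37 (Stratus)
Top 4: Helix, Willow, Vantage, Ember.
Clearing price = highest rejected bid = $58.
Total revenue = 4 × $58 = $232.

Total revenue: $232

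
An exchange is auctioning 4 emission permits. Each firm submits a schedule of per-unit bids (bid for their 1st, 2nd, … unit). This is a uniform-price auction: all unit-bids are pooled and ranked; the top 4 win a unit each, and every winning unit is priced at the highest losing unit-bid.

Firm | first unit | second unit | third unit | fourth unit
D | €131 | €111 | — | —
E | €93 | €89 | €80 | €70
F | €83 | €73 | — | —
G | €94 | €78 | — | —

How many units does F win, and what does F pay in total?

F: 0 units, pays €0

Pooled unit-bids ranked (top 4): 131 (D-1), 111 (D-2), 94 (G-1), 93 (E-1)
The (k+1)-th unit-bid is €89.
F wins 0 unit(s) at €89 each.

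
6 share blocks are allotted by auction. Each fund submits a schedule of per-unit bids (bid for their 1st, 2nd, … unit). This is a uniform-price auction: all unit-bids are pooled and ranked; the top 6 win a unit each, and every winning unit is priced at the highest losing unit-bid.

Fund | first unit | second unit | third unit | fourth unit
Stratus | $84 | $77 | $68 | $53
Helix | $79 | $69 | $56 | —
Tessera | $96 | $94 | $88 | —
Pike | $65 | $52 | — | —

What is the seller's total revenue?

Merging the schedules and taking the best 6: 96 (Tessera-1), 94 (Tessera-2), 88 (Tessera-3), 84 (Stratus-1), 79 (Helix-1), 77 (Stratus-2)
First bid not allocated: $69.
Allocation: Helix 1, Stratus 2, Tessera 3. Every unit priced at $69.
Revenue = 6 × 69 = $414.

Total revenue: $414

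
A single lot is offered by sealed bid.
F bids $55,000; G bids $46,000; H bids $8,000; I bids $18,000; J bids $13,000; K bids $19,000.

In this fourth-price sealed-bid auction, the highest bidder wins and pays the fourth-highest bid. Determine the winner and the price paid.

F pays $18,000

Bids ranked: 55,000 (F) > 46,000 (G) > 19,000 (K) > 18,000 (I) > 13,000 (J) > 8,000 (H)
F wins; payment is bid #4 in the ranking = $18,000.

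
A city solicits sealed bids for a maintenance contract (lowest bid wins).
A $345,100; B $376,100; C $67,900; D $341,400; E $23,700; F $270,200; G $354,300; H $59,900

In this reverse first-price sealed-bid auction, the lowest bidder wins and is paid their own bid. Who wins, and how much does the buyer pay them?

E is paid $23,700

Rule: the lowest bidder wins and is paid their own bid.
Sorting bids: 23,700 (E) < 59,900 (H) < 67,900 (C) < 270,200 (F) < 341,400 (D) < 345,100 (A) < …
First-price: E is paid what they bid, $23,700.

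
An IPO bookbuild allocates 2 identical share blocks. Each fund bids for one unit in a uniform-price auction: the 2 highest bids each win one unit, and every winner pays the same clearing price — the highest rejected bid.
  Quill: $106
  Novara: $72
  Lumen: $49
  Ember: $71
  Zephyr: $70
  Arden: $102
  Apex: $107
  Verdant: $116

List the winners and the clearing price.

Verdant, Apex; each pays $106

Bids ranked high→low: 116 (Verdant), 107 (Apex), 106 (Quill), 102 (Arden), …
Top 2: Verdant, Apex.
Clearing price = highest rejected bid = $106.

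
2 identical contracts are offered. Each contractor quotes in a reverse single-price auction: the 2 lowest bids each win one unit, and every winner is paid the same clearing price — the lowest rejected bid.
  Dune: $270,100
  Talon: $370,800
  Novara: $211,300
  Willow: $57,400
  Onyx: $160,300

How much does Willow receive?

Willow is paid $211,300

Sorting: 57,400 (Willow), 160,300 (Onyx), 211,300 (Novara), 270,100 (Dune), …
Lowest 2: Willow, Onyx.
Clearing price = lowest rejected bid = $211,300.
Willow wins → is paid $211,300.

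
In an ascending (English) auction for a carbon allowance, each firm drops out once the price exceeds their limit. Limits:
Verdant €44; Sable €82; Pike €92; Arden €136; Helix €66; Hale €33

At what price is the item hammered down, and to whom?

Arden wins at €92

Ascending (English) auction: the price rises until one bidder remains; the winner pays the price at which the last rival dropped out.
Sorting limits: 136 (Arden) > 92 (Pike) > 82 (Sable) > 66 (Helix) > 44 (Verdant) > 33 (Hale)
Pike is the last rival to drop out, at €92; Arden remains and wins at that price.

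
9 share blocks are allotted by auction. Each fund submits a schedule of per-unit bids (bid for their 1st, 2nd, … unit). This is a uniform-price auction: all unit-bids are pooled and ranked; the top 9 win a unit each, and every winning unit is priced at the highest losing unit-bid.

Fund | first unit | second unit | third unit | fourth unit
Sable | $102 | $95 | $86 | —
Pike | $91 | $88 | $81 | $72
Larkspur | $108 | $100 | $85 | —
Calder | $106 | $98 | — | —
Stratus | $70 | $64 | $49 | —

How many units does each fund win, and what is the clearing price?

Merging the schedules and taking the best 9: 108 (Larkspur-1), 106 (Calder-1), 102 (Sable-1), 100 (Larkspur-2), 98 (Calder-2), 95 (Sable-2), 91 (Pike-1), 88 (Pike-2), 86 (Sable-3)
The (k+1)-th unit-bid is $85.
Allocation: Calder 2, Larkspur 2, Pike 2, Sable 3.

Calder 2, Larkspur 2, Pike 2, Sable 3; clearing price $85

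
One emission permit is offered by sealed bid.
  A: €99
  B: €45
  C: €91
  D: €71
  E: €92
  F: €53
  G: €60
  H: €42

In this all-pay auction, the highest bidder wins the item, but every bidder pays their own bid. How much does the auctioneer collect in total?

Total revenue: €553

Sorting bids: 99 (A) > 92 (E) > 91 (C) > 71 (D) > 60 (G) > 53 (F) > …
Every bidder forfeits their bid regardless of winning.
Revenue = 99 + 45 + 91 + 71 + 92 + 53 + 60 + 42 = €553.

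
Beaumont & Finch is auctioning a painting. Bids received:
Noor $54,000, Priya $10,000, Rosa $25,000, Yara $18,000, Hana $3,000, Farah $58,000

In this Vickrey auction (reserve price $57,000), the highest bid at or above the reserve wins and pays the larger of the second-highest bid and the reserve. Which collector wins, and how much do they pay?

Sorting bids: 58,000 (Farah) > 54,000 (Noor) > 25,000 (Rosa) > 18,000 (Yara) > 10,000 (Priya) > 3,000 (Hana)
Farah has the top bid at or above the reserve ($58,000).
max(second-highest $54,000, reserve $57,000) = $57,000.

Farah pays $57,000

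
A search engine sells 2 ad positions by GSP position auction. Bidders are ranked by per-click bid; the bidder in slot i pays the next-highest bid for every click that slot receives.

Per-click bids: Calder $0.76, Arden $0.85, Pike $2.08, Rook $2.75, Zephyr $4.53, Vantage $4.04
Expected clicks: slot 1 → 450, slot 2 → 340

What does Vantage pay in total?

Vantage pays $935.00

Sorting advertisers: $4.53 (Zephyr) > $4.04 (Vantage) > $2.75 (Rook) > …
Vantage holds slot 2 → pays next bid $2.75 × 340 clicks = $935.00.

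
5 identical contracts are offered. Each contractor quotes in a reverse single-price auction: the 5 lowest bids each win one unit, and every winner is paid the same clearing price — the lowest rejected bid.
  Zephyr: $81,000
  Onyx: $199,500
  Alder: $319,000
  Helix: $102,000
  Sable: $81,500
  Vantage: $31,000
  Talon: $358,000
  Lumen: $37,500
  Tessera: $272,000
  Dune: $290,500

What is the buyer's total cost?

Total cost: $997,500

Bids ranked low→high: 31,000 (Vantage), 37,500 (Lumen), 81,000 (Zephyr), 81,500 (Sable), 102,000 (Helix), 199,500 (Onyx), 272,000 (Tessera), …
Lowest 5: Vantage, Lumen, Zephyr, Sable, Helix.
First losing bid is Onyx's $199,500, which sets the uniform price.
Total cost = 5 × $199,500 = $997,500.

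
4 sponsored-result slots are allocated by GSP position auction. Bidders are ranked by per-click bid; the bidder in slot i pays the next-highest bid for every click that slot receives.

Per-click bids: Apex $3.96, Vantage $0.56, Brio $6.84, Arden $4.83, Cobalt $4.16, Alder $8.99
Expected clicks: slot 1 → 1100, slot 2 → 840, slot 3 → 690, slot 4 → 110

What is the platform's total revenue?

Ranked by bid: $8.99 (Alder) > $6.84 (Brio) > $4.83 (Arden) > $4.16 (Cobalt) > $3.96 (Apex) > …
Slot 1: Alder pays $6.84 × 1100 = $7524.00
Slot 2: Brio pays $4.83 × 840 = $4057.20
Slot 3: Arden pays $4.16 × 690 = $2870.40
Slot 4: Cobalt pays $3.96 × 110 = $435.60
Total = $14887.20

Total revenue: $14887.20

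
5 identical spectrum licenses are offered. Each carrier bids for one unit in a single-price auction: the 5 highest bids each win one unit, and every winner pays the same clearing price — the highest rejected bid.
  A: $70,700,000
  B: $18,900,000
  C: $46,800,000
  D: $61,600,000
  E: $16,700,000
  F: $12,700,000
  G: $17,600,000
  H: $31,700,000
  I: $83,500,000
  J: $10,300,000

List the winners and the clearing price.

I, A, D, C, H; each pays $18,900,000

Bids ranked high→low: 83,500,000 (I), 70,700,000 (A), 61,600,000 (D), 46,800,000 (C), 31,700,000 (H), 18,900,000 (B), 17,600,000 (G), …
Winners (5 units): I, A, D, C, H.
Highest unsuccessful bid: $18,900,000 → clearing price.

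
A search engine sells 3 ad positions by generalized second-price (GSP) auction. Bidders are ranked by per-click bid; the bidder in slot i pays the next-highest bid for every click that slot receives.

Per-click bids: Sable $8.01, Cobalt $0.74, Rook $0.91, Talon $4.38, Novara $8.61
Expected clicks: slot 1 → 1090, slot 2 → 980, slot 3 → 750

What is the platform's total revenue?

Per-click bids in order: $8.61 (Novara) > $8.01 (Sable) > $4.38 (Talon) > $0.91 (Rook) > …
Slot 1: Novara pays $8.01 × 1090 = $8730.90
Slot 2: Sable pays $4.38 × 980 = $4292.40
Slot 3: Talon pays $0.91 × 750 = $682.50
Total = $13705.80

Total revenue: $13705.80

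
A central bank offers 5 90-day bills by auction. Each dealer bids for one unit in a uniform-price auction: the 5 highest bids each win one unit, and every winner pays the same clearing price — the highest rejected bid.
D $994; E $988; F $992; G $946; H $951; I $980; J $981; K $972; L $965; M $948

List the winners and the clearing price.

D, F, E, J, I; each pays $972

Ordering the bids: 994 (D), 992 (F), 988 (E), 981 (J), 980 (I), 972 (K), 965 (L), …
The 5 highest are D, F, E, J, I.
Highest unsuccessful bid: $972 → clearing price.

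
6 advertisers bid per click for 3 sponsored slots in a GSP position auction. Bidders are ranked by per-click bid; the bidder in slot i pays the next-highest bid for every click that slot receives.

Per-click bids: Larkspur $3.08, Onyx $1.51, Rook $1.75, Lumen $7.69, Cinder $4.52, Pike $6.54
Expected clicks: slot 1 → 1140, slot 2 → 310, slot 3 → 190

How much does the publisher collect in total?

Total revenue: $9442.00

Sorting advertisers: $7.69 (Lumen) > $6.54 (Pike) > $4.52 (Cinder) > $3.08 (Larkspur) > …
Slot 1: Lumen pays $6.54 × 1140 = $7455.60
Slot 2: Pike pays $4.52 × 310 = $1401.20
Slot 3: Cinder pays $3.08 × 190 = $585.20
Total = $9442.00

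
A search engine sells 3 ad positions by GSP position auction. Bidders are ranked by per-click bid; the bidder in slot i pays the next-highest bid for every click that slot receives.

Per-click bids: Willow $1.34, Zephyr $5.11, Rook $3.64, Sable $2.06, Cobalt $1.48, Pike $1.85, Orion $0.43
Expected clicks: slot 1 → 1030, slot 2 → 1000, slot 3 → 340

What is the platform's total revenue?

Total revenue: $6438.20

Per-click bids in order: $5.11 (Zephyr) > $3.64 (Rook) > $2.06 (Sable) > $1.85 (Pike) > …
Slot 1: Zephyr pays $3.64 × 1030 = $3749.20
Slot 2: Rook pays $2.06 × 1000 = $2060.00
Slot 3: Sable pays $1.85 × 340 = $629.00
Total = $6438.20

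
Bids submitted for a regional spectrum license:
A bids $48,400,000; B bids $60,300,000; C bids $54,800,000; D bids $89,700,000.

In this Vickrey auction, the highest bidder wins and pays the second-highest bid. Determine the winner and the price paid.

D pays $60,300,000

Vickrey auction: the highest bidder wins and pays the second-highest bid.
Sorting bids: 89,700,000 (D) > 60,300,000 (B) > 54,800,000 (C) > 48,400,000 (A)
Second-price: D pays B's bid of $60,300,000.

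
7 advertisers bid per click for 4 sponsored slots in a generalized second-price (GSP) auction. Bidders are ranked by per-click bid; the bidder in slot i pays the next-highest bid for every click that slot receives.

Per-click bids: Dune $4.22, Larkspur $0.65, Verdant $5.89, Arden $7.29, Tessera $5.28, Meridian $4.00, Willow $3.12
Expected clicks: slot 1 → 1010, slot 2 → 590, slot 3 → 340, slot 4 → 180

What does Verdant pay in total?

Verdant pays $3115.20

Ranked by bid: $7.29 (Arden) > $5.89 (Verdant) > $5.28 (Tessera) > $4.22 (Dune) > $4.00 (Meridian) > …
Verdant holds slot 2 → pays next bid $5.28 × 590 clicks = $3115.20.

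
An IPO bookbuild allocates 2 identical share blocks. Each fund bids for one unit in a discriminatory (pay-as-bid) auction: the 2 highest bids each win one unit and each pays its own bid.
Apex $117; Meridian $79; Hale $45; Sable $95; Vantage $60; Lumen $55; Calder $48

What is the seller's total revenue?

Ordering the bids: 117 (Apex), 95 (Sable), 79 (Meridian), 60 (Vantage), …
Winners (2 units): Apex, Sable.
Total revenue = 117 + 95 = $212.

Total revenue: $212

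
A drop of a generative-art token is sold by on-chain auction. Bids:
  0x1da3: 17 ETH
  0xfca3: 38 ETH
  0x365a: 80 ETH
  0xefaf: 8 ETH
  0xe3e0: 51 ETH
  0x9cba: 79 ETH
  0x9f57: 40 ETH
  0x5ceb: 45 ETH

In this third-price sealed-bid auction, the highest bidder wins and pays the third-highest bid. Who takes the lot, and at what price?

0x365a pays 51 ETH

Rule: the highest bidder wins and pays the third-highest bid.
Sorting bids: 80 (0x365a) > 79 (0x9cba) > 51 (0xe3e0) > 45 (0x5ceb) > 40 (0x9f57) > 38 (0xfca3) > …
0x365a wins; payment is bid #3 in the ranking = 51 ETH.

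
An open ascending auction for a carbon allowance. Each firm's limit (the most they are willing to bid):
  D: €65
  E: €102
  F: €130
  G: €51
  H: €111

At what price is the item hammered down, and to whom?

Limits in order: 130 (F) > 111 (H) > 102 (E) > 65 (D) > 51 (G)
Bidding ends when H exits at €111; F takes it.

F wins at €111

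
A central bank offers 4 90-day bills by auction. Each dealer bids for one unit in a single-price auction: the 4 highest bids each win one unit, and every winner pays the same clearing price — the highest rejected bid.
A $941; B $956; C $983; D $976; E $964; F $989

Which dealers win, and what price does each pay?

F, C, D, E; each pays $956

Ordering the bids: 989 (F), 983 (C), 976 (D), 964 (E), 956 (B), 941 (A)
Winners (4 units): F, C, D, E.
First losing bid is B's $956, which sets the uniform price.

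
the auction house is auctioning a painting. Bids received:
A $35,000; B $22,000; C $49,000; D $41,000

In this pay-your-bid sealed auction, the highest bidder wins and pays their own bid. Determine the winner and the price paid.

C pays $49,000

Sorting bids: 49,000 (C) > 41,000 (D) > 35,000 (A) > 22,000 (B)
First-price: C pays what they bid, $49,000.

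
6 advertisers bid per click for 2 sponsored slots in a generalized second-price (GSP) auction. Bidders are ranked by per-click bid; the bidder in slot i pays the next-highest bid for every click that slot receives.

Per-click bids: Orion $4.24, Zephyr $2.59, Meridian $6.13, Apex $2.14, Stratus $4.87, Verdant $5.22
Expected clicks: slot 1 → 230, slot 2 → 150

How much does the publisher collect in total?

Ranked by bid: $6.13 (Meridian) > $5.22 (Verdant) > $4.87 (Stratus) > …
Slot 1: Meridian pays $5.22 × 230 = $1200.60
Slot 2: Verdant pays $4.87 × 150 = $730.50
Total = $1931.10

Total revenue: $1931.10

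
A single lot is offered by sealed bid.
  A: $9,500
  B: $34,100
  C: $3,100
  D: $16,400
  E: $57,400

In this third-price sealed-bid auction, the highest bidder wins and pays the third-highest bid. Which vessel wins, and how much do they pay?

Sorting bids: 57,400 (E) > 34,100 (B) > 16,400 (D) > 9,500 (A) > 3,100 (C)
E is highest; pays the third-highest bid, $16,400.

E pays $16,400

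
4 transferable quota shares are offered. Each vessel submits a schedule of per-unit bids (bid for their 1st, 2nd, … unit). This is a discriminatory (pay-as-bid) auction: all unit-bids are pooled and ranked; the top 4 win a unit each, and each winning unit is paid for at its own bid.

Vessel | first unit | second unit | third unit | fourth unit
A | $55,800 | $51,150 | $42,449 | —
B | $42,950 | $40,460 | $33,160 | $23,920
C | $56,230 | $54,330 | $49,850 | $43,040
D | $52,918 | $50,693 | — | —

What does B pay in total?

B pays $0

All unit-bids, highest first — top 4: 56,230 (C-1), 55,800 (A-1), 54,330 (C-2), 52,918 (D-1)
Next rejected bid: $51,150 (not a price — pay-as-bid).
B wins no units.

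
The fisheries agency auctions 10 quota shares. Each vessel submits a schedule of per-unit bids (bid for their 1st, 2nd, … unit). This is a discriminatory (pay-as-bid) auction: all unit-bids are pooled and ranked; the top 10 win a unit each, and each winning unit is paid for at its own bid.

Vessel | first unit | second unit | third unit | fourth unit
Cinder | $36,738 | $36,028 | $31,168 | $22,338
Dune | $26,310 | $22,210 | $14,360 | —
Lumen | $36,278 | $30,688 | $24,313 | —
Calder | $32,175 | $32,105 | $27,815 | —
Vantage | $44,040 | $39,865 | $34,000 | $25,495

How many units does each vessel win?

Calder 2, Cinder 3, Lumen 2, Vantage 3

All unit-bids, highest first — top 10: 44,040 (Vantage-1), 39,865 (Vantage-2), 36,738 (Cinder-1), 36,278 (Lumen-1), 36,028 (Cinder-2), 34,000 (Vantage-3), 32,175 (Calder-1), 32,105 (Calder-2), 31,168 (Cinder-3), 30,688 (Lumen-2)
Next rejected bid: $27,815 (not a price — pay-as-bid).
Allocation: Calder 2, Cinder 3, Lumen 2, Vantage 3.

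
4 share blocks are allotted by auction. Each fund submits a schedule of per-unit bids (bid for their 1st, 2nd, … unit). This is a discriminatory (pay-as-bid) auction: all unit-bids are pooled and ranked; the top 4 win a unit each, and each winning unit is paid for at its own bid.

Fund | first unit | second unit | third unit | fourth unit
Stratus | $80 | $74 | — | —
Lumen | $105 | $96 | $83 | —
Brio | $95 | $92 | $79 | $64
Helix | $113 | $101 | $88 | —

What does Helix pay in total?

Pooled unit-bids ranked (top 4): 113 (Helix-1), 105 (Lumen-1), 101 (Helix-2), 96 (Lumen-2)
Next rejected bid: $95 (not a price — pay-as-bid).
Helix's winning unit-bids: 113 + 101 = $214.

Helix pays $214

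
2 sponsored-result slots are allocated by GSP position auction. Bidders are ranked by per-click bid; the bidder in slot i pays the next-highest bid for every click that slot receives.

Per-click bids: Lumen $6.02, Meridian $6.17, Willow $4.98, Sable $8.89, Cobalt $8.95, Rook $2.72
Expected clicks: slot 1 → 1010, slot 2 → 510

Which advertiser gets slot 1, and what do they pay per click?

Per-click bids in order: $8.95 (Cobalt) > $8.89 (Sable) > $6.17 (Meridian) > …
Slot 1 goes to the first-ranked bidder, Cobalt, who pays the next bid down: $8.89/click.

Cobalt; $8.89 per click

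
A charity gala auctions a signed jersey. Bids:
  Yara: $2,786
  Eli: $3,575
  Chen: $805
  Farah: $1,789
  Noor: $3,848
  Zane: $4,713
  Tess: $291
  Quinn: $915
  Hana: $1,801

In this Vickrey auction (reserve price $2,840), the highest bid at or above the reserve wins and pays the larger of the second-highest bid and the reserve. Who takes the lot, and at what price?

Zane pays $3,848

Bids in order: 4,713 (Zane) > 3,848 (Noor) > 3,575 (Eli) > 2,786 (Yara) > 1,801 (Hana) > 1,789 (Farah) > …
Zane has the top bid at or above the reserve ($4,713).
Second-highest bid $3,848 exceeds the reserve $2,840 → payment $3,848.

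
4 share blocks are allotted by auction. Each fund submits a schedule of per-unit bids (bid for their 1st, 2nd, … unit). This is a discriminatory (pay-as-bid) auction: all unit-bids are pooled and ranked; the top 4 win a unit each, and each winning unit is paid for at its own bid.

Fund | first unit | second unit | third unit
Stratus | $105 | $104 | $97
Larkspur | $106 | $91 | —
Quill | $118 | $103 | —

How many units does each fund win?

Larkspur 1, Quill 1, Stratus 2

Pooled unit-bids ranked (top 4): 118 (Quill-1), 106 (Larkspur-1), 105 (Stratus-1), 104 (Stratus-2)
Next rejected bid: $103 (not a price — pay-as-bid).
Allocation: Larkspur 1, Quill 1, Stratus 2.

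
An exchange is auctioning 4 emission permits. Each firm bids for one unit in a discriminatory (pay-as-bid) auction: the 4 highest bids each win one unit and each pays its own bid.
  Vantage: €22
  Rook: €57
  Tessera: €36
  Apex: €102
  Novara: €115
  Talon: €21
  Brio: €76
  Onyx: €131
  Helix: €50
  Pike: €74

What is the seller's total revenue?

Sorting: 131 (Onyx), 115 (Novara), 102 (Apex), 76 (Brio), 74 (Pike), 57 (Rook), …
The 4 highest are Onyx, Novara, Apex, Brio.
Total revenue = 131 + 115 + 102 + 76 = €424.

Total revenue: €424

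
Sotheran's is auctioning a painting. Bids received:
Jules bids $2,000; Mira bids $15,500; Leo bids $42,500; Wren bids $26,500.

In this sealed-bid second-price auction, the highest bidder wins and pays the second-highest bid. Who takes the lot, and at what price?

Leo pays $26,500

Sealed-bid second-price auction: the highest bidder wins and pays the second-highest bid.
Sorting bids: 42,500 (Leo) > 26,500 (Wren) > 15,500 (Mira) > 2,000 (Jules)
Leo wins with the highest bid; price is set by the runner-up at $26,500.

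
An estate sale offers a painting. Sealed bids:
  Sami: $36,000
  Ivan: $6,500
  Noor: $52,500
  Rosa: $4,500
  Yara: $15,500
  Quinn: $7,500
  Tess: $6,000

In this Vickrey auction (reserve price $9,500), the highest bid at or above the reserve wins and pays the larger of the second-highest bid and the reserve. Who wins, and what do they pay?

Noor pays $36,000

Rule: the highest bid at or above the reserve wins and pays the larger of the second-highest bid and the reserve.
Bids in order: 52,500 (Noor) > 36,000 (Sami) > 15,500 (Yara) > 7,500 (Quinn) > 6,500 (Ivan) > 6,000 (Tess) > …
Noor has the top bid at or above the reserve ($52,500).
max(second-highest $36,000, reserve $9,500) = $36,000; the reserve does not bind.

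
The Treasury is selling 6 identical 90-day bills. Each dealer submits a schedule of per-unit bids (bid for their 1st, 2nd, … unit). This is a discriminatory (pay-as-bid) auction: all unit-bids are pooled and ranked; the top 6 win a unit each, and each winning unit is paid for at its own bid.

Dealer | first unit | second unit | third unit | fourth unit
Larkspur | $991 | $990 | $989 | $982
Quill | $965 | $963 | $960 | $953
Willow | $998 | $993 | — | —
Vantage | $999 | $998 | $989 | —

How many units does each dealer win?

Larkspur 2, Vantage 2, Willow 2

Merging the schedules and taking the best 6: 999 (Vantage-1), 998 (Willow-1), 998 (Vantage-2), 993 (Willow-2), 991 (Larkspur-1), 990 (Larkspur-2)
Next rejected bid: $989 (not a price — pay-as-bid).
Allocation: Larkspur 2, Vantage 2, Willow 2.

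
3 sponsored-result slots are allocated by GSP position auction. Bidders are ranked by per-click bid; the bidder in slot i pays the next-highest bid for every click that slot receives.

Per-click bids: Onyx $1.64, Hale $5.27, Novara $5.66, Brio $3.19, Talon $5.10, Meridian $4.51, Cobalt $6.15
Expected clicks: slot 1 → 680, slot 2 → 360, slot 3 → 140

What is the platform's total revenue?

Ranked by bid: $6.15 (Cobalt) > $5.66 (Novara) > $5.27 (Hale) > $5.10 (Talon) > …
Slot 1: Cobalt pays $5.66 × 680 = $3848.80
Slot 2: Novara pays $5.27 × 360 = $1897.20
Slot 3: Hale pays $5.10 × 140 = $714.00
Total = $6460.00

Total revenue: $6460.00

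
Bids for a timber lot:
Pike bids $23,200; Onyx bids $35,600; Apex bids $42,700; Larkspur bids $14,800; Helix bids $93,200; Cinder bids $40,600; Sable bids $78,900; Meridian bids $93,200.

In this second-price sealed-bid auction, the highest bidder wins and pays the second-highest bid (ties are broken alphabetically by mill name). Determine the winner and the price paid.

Second-price sealed-bid auction: the highest bidder wins and pays the second-highest bid.
Bids ranked: 93,200 (Helix) > 93,200 (Meridian) > 78,900 (Sable) > 42,700 (Apex) > 40,600 (Cinder) > 35,600 (Onyx) > …
Helix and Meridian tie at $93,200; tie-break gives it to Helix.
Helix is highest; pays the second-highest bid, $93,200.

Helix pays $93,200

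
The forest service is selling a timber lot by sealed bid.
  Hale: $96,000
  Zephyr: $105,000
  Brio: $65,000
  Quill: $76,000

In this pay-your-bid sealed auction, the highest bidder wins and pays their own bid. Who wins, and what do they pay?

Bids in order: 105,000 (Zephyr) > 96,000 (Hale) > 76,000 (Quill) > 65,000 (Brio)
Zephyr is highest → pays own bid, $105,000.

Zephyr pays $105,000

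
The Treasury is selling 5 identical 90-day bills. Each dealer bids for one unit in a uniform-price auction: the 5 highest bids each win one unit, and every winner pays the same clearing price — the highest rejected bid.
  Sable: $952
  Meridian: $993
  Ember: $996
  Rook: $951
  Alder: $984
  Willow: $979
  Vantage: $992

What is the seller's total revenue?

Sorting: 996 (Ember), 993 (Meridian), 992 (Vantage), 984 (Alder), 979 (Willow), 952 (Sable), 951 (Rook)
Winners (5 units): Ember, Meridian, Vantage, Alder, Willow.
Highest unsuccessful bid: $952 → clearing price.
Total revenue = 5 × $952 = $4,760.

Total revenue: $4,760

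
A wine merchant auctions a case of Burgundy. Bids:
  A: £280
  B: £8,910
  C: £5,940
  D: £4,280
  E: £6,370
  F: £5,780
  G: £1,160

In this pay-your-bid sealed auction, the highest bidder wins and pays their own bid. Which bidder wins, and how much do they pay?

Bids ranked: 8,910 (B) > 6,370 (E) > 5,940 (C) > 5,780 (F) > 4,280 (D) > 1,160 (G) > …
B has the highest bid and pays exactly that: £8,910.

B pays £8,910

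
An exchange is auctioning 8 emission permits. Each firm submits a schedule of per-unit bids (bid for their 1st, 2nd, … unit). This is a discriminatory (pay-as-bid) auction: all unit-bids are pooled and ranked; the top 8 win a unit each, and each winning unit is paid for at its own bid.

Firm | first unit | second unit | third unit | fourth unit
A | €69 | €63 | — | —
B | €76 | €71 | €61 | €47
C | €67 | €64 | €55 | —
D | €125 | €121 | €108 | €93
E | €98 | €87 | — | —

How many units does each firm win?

Merging the schedules and taking the best 8: 125 (D-1), 121 (D-2), 108 (D-3), 98 (E-1), 93 (D-4), 87 (E-2), 76 (B-1), 71 (B-2)
Next rejected bid: €69 (not a price — pay-as-bid).
Allocation: B 2, D 4, E 2.

B 2, D 4, E 2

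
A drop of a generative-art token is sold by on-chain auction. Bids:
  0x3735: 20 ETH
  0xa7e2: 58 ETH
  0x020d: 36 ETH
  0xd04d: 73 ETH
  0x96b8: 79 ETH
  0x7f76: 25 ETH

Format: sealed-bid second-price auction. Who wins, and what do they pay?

0x96b8 pays 73 ETH

Sorting bids: 79 (0x96b8) > 73 (0xd04d) > 58 (0xa7e2) > 36 (0x020d) > 25 (0x7f76) > 20 (0x3735)
Second-price: 0x96b8 pays 0xd04d's bid of 73 ETH.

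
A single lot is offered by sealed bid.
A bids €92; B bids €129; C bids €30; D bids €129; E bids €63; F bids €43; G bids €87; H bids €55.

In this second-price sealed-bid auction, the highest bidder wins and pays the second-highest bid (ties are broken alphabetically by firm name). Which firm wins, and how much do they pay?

Rule: the highest bidder wins and pays the second-highest bid.
Bids in order: 129 (B) > 129 (D) > 92 (A) > 87 (G) > 63 (E) > 55 (H) > …
Tie at €129 → B wins by tie-break.
B is highest; pays the second-highest bid, €129.

B pays €129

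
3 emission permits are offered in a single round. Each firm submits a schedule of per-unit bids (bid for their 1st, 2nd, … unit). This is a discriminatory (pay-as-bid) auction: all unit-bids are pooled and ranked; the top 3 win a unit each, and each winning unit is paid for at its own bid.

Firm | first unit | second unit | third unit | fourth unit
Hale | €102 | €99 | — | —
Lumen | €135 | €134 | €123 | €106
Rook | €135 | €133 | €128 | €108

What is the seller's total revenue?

All unit-bids, highest first — top 3: 135 (Lumen-1), 135 (Rook-1), 134 (Lumen-2)
Next rejected bid: €133 (not a price — pay-as-bid).
Each winning unit pays its own bid.
Revenue = 135 + 135 + 134 = €404.

Total revenue: €404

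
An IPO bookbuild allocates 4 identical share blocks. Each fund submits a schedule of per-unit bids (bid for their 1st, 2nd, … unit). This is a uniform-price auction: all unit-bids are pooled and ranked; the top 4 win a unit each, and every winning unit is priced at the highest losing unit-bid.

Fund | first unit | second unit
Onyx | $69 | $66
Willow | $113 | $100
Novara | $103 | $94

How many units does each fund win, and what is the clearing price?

All unit-bids, highest first — top 4: 113 (Willow-1), 103 (Novara-1), 100 (Willow-2), 94 (Novara-2)
First bid not allocated: $69.
Allocation: Novara 2, Willow 2.

Novara 2, Willow 2; clearing price $69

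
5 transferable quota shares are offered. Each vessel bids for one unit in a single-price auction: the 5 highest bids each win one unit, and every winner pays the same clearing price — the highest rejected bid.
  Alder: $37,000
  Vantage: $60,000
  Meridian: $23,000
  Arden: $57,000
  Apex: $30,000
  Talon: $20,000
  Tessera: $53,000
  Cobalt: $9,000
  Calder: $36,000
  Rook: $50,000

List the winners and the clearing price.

Sorting: 60,000 (Vantage), 57,000 (Arden), 53,000 (Tessera), 50,000 (Rook), 37,000 (Alder), 36,000 (Calder), 30,000 (Apex), …
The 5 highest are Vantage, Arden, Tessera, Rook, Alder.
Clearing price = highest rejected bid = $36,000.

Vantage, Arden, Tessera, Rook, Alder; each pays $36,000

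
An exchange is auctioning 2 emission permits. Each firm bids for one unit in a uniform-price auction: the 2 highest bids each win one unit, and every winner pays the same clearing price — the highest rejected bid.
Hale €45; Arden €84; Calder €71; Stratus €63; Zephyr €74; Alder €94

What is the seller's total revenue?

Ordering the bids: 94 (Alder), 84 (Arden), 74 (Zephyr), 71 (Calder), …
The 2 highest are Alder, Arden.
Highest unsuccessful bid: €74 → clearing price.
Total revenue = 2 × €74 = €148.

Total revenue: €148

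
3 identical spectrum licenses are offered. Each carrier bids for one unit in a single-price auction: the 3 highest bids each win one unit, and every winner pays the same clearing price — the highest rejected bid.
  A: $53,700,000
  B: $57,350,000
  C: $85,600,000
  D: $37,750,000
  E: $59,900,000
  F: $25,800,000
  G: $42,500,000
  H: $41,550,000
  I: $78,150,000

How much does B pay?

Bids ranked high→low: 85,600,000 (C), 78,150,000 (I), 59,900,000 (E), 57,350,000 (B), 53,700,000 (A), …
The 3 highest are C, I, E.
Highest unsuccessful bid: $57,350,000 → clearing price.
B does not win → pays $0.

B pays $0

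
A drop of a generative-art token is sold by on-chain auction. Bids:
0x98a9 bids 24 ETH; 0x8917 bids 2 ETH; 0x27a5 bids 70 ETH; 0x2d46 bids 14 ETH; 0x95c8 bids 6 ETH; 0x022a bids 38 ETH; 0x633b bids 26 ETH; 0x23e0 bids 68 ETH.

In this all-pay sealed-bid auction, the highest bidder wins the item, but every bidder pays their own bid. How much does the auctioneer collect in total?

Total revenue: 248 ETH

Bids ranked: 70 (0x27a5) > 68 (0x23e0) > 38 (0x022a) > 26 (0x633b) > 24 (0x98a9) > 14 (0x2d46) > …
Every bidder forfeits their bid regardless of winning.
Revenue = 24 + 2 + 70 + 14 + 6 + 38 + 26 + 68 = 248 ETH.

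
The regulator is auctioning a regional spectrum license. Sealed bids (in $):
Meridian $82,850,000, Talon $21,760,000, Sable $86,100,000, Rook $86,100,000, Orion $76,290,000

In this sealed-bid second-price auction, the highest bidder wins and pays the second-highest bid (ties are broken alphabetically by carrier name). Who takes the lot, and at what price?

Rook pays $86,100,000

Bids ranked: 86,100,000 (Rook) > 86,100,000 (Sable) > 82,850,000 (Meridian) > 76,290,000 (Orion) > 21,760,000 (Talon)
Rook and Sable tie at $86,100,000; tie-break gives it to Rook.
Rook is highest; pays the second-highest bid, $86,100,000.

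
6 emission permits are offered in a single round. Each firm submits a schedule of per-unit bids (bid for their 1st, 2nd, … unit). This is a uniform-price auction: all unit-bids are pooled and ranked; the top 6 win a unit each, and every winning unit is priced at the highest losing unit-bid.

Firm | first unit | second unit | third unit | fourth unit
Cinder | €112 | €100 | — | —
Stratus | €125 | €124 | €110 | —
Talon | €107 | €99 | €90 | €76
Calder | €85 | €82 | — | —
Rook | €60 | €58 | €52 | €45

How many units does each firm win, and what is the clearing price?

All unit-bids, highest first — top 6: 125 (Stratus-1), 124 (Stratus-2), 112 (Cinder-1), 110 (Stratus-3), 107 (Talon-1), 100 (Cinder-2)
First bid not allocated: €99.
Allocation: Cinder 2, Stratus 3, Talon 1.

Cinder 2, Stratus 3, Talon 1; clearing price €99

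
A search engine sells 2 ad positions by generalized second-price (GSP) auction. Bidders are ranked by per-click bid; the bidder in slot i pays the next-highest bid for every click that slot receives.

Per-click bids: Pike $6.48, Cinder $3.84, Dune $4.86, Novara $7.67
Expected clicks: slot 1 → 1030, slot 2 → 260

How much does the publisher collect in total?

Total revenue: $7938.00

Ranked by bid: $7.67 (Novara) > $6.48 (Pike) > $4.86 (Dune) > …
Slot 1: Novara pays $6.48 × 1030 = $6674.40
Slot 2: Pike pays $4.86 × 260 = $1263.60
Total = $7938.00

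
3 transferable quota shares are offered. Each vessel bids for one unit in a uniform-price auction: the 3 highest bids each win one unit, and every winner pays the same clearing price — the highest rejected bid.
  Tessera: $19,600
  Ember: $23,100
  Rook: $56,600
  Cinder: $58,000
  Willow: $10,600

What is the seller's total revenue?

Sorting: 58,000 (Cinder), 56,600 (Rook), 23,100 (Ember), 19,600 (Tessera), 10,600 (Willow)
Winners (3 units): Cinder, Rook, Ember.
First losing bid is Tessera's $19,600, which sets the uniform price.
Total revenue = 3 × $19,600 = $58,800.

Total revenue: $58,800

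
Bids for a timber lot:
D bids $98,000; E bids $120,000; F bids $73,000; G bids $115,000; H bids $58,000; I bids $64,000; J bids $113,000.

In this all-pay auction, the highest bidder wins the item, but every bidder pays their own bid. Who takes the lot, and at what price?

E pays $120,000

Bids ranked: 120,000 (E) > 115,000 (G) > 113,000 (J) > 98,000 (D) > 73,000 (F) > 64,000 (I) > …
E wins with the top bid; all bids are sunk regardless.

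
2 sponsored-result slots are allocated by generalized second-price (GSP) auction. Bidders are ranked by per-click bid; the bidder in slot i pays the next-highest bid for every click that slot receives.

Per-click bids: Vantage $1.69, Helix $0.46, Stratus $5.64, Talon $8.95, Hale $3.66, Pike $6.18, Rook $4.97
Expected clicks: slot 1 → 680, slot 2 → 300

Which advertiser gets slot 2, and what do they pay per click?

Per-click bids in order: $8.95 (Talon) > $6.18 (Pike) > $5.64 (Stratus) > …
Slot 2 goes to the second-ranked bidder, Pike, who pays the next bid down: $5.64/click.

Pike; $5.64 per click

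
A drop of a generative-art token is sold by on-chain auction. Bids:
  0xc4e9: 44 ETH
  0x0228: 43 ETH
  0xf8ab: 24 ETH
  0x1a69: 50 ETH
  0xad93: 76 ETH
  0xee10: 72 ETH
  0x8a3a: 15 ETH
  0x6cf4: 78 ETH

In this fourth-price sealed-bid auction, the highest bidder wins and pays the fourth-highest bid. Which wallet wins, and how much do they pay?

Rule: the highest bidder wins and pays the fourth-highest bid.
Bids in order: 78 (0x6cf4) > 76 (0xad93) > 72 (0xee10) > 50 (0x1a69) > 44 (0xc4e9) > 43 (0x0228) > …
0x6cf4 wins; payment is bid #4 in the ranking = 50 ETH.

0x6cf4 pays 50 ETH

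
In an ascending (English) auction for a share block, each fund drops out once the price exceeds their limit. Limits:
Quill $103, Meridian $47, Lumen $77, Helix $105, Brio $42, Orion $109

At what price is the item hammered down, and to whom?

Orion wins at $105

Limits ranked: 109 (Orion) > 105 (Helix) > 103 (Quill) > 77 (Lumen) > 47 (Meridian) > 42 (Brio)
Once the price passes $105, only Orion is left; the hammer falls at Helix's limit of $105.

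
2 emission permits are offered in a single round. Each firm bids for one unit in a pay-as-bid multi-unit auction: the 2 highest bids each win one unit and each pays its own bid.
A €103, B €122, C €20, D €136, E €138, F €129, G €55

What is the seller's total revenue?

Bids ranked high→low: 138 (E), 136 (D), 129 (F), 122 (B), …
Top 2: E, D.
Total revenue = 138 + 136 = €274.

Total revenue: €274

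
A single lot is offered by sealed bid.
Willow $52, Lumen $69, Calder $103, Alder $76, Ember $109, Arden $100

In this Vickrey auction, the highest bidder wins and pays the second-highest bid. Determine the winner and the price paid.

Sorting bids: 109 (Ember) > 103 (Calder) > 100 (Arden) > 76 (Alder) > 69 (Lumen) > 52 (Willow)
Second-price: Ember pays Calder's bid of $103.

Ember pays $103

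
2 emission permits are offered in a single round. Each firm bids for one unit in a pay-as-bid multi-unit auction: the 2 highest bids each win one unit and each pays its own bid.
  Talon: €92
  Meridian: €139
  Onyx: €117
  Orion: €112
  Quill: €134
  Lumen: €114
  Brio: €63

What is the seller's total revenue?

Total revenue: €273

Ordering the bids: 139 (Meridian), 134 (Quill), 117 (Onyx), 114 (Lumen), …
The 2 highest are Meridian, Quill.
Total revenue = 139 + 134 = €273.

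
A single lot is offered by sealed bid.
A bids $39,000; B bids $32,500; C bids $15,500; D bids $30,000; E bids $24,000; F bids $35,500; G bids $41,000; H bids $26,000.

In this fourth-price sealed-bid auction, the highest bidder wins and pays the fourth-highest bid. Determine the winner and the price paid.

Bids in order: 41,000 (G) > 39,000 (A) > 35,500 (F) > 32,500 (B) > 30,000 (D) > 26,000 (H) > …
G wins; payment is bid #4 in the ranking = $32,500.

G pays $32,500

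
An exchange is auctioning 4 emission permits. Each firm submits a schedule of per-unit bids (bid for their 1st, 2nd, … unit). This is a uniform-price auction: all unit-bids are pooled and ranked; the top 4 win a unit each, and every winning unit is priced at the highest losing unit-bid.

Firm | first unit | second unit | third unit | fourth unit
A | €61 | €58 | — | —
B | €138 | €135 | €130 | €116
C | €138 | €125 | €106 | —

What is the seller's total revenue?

Merging the schedules and taking the best 4: 138 (B-1), 138 (C-1), 135 (B-2), 130 (B-3)
The (k+1)-th unit-bid is €125.
Allocation: B 3, C 1. Every unit priced at €125.
Revenue = 4 × 125 = €500.

Total revenue: €500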